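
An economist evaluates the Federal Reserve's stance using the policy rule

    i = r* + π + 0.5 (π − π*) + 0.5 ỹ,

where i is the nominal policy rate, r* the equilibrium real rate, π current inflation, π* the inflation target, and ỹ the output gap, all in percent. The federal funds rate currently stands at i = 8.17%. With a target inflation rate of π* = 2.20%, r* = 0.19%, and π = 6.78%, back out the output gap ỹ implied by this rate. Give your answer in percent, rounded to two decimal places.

-2.18%

0.5 ỹ = 8.17 − 0.19 − 6.78 − 0.5 × (6.78 − 2.20) = -1.09
ỹ = -1.09 / 0.5 = -2.18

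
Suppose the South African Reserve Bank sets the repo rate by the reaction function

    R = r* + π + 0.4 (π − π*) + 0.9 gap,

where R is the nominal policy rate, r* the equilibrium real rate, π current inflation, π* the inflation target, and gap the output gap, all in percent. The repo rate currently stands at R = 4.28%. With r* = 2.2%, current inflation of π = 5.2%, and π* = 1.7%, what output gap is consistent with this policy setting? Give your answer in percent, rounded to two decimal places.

-5.02%

0.9 gap = 4.28 − 2.2 − 5.2 − 0.4 × (5.2 − 1.7) = -4.52
gap = -4.52 / 0.9 = -5.02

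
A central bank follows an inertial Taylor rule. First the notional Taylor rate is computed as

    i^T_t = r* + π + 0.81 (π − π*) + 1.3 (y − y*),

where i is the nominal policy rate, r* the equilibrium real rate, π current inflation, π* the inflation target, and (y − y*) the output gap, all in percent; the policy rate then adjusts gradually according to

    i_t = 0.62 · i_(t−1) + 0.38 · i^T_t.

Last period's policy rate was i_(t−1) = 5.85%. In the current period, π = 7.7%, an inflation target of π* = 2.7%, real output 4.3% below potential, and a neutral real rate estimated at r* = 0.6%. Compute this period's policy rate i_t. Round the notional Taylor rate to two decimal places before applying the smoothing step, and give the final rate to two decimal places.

Output 4.3% below potential → (y − y*) = -4.3.
i^T_t = 0.6 + 7.7 + 0.81 × (7.7 − 2.7) + 1.3 × (-4.3)
   = 0.6 + 7.7 + 4.05 − 5.59 = 6.76
i_t = 0.62 × 5.85 + 0.38 × 6.76 = 3.627 + 2.5688 = 6.20

6.20%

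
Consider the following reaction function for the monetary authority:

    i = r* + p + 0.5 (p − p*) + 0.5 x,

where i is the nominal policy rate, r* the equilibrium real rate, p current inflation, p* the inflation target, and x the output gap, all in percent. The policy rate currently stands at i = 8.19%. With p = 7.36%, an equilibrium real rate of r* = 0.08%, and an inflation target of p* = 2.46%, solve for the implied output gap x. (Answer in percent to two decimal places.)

0.5 x = 8.19 − 0.08 − 7.36 − 0.5 × (7.36 − 2.46) = -1.7
x = -1.7 / 0.5 = -3.40

-3.40%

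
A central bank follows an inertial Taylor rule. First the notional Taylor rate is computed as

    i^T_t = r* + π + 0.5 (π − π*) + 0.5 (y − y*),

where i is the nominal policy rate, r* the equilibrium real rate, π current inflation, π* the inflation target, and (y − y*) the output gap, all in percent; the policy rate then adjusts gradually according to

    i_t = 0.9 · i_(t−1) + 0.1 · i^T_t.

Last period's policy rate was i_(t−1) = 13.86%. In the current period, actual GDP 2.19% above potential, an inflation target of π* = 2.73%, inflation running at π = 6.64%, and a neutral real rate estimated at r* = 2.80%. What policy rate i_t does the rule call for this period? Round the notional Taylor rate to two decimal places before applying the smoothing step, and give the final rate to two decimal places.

Output 2.19% above potential → (y − y*) = 2.19.
i^T_t = 2.80 + 6.64 + 0.5 × (6.64 − 2.73) + 0.5 × 2.19
   = 2.80 + 6.64 + 1.955 + 1.095 = 12.49
i_t = 0.9 × 13.86 + 0.1 × 12.49 = 12.474 + 1.249 = 13.72

13.72%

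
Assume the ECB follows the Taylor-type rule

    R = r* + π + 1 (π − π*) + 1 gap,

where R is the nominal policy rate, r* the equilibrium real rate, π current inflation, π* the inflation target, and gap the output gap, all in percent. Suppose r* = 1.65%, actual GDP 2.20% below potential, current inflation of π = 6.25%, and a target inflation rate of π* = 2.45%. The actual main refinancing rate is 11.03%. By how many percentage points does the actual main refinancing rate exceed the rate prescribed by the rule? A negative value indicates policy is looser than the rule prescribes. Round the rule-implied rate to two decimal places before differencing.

1.53 pp

Output 2.20% below potential → gap = -2.20.
R = 1.65 + 6.25 + 1 × (6.25 − 2.45) + 1 × (-2.20)
   = 1.65 + 6.25 + 3.8 − 2.2 = 9.50
Deviation = 11.03 − 9.50 = 1.53 pp.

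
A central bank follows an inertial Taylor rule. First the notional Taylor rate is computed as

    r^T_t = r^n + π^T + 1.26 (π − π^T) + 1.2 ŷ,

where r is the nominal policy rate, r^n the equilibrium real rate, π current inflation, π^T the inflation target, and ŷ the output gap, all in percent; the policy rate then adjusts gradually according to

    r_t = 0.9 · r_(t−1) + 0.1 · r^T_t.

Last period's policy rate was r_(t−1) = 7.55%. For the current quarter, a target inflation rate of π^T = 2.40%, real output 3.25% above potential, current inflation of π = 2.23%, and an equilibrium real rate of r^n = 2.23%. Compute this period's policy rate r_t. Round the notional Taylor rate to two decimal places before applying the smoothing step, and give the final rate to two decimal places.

7.63%

Output 3.25% above potential → ŷ = 3.25.
r^T_t = 2.23 + 2.40 + 1.26 × (2.23 − 2.40) + 1.2 × 3.25
   = 2.23 + 2.4 − 0.2142 + 3.9 = 8.32
r_t = 0.9 × 7.55 + 0.1 × 8.32 = 6.795 + 0.832 = 7.63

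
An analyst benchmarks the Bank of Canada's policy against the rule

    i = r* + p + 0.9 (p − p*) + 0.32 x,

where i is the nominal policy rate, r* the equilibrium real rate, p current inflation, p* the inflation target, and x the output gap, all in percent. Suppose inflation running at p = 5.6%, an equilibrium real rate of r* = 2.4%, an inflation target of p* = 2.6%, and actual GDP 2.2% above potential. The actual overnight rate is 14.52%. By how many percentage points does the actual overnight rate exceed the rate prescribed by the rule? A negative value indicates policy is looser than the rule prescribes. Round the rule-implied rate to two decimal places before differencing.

3.12 pp

Output 2.2% above potential → x = 2.2.
i = 2.4 + 5.6 + 0.9 × (5.6 − 2.6) + 0.32 × 2.2
   = 2.4 + 5.6 + 2.7 + 0.704 = 11.40
Deviation = 14.52 − 11.40 = 3.12 pp.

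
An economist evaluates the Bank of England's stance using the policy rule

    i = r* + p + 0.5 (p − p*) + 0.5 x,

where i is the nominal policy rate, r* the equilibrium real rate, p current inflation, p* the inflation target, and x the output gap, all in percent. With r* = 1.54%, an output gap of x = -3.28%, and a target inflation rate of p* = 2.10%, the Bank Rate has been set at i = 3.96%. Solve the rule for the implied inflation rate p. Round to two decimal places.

Collecting p: i = r* + (1 + 0.5) p − 0.5 p* + 0.5 x
1.5 p = 3.96 − 1.54 + 0.5 × 2.10 − 0.5 × (-3.28) = 5.11
p = 5.11 / 1.5 = 3.41

3.41%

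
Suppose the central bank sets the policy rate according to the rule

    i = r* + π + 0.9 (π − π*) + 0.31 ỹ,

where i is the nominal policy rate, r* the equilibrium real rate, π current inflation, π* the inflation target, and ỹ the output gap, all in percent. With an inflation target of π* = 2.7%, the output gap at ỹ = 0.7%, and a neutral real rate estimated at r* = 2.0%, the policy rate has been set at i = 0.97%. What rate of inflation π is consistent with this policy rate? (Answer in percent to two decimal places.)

Collecting π: i = r* + (1 + 0.9) π − 0.9 π* + 0.31 ỹ
1.9 π = 0.97 − 2.0 + 0.9 × 2.7 − 0.31 × 0.7 = 1.183
π = 1.183 / 1.9 = 0.62

0.62%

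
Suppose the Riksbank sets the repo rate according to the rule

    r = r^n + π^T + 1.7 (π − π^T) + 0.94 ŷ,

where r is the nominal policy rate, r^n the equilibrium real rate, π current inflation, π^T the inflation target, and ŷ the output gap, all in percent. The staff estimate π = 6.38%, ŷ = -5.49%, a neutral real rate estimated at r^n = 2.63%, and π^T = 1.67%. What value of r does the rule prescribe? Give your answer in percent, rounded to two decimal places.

7.15%

r = 2.63 + 1.67 + 1.7 × (6.38 − 1.67) + 0.94 × (-5.49)
   = 2.63 + 1.67 + 8.007 − 5.1606 = 7.15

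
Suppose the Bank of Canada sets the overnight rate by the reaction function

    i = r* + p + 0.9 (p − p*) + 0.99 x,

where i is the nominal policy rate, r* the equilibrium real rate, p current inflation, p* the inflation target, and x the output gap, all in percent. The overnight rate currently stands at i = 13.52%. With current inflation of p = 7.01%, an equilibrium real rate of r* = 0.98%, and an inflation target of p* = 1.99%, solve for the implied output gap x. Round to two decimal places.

0.99 x = 13.52 − 0.98 − 7.01 − 0.9 × (7.01 − 1.99) = 1.012
x = 1.012 / 0.99 = 1.02

1.02%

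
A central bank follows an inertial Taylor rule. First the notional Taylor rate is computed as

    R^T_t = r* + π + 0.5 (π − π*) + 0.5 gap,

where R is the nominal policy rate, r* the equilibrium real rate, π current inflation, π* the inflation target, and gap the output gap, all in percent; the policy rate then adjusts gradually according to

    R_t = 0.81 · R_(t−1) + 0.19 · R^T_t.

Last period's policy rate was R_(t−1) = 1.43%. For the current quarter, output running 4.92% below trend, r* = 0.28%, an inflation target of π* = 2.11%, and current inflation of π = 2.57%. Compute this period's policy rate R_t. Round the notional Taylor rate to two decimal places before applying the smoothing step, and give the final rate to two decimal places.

Output 4.92% below potential → gap = -4.92.
R^T_t = 0.28 + 2.57 + 0.5 × (2.57 − 2.11) + 0.5 × (-4.92)
   = 0.28 + 2.57 + 0.23 − 2.46 = 0.62
R_t = 0.81 × 1.43 + 0.19 × 0.62 = 1.1583 + 0.1178 = 1.28

1.28%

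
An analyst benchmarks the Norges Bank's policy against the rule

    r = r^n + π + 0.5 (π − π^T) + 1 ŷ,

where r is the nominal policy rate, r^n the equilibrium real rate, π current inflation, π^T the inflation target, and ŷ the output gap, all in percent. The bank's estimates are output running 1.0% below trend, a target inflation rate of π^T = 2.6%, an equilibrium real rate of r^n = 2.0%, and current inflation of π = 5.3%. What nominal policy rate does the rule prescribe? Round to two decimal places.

7.65%

Output 1.0% below potential → ŷ = -1.0.
r = 2.0 + 5.3 + 0.5 × (5.3 − 2.6) + 1 × (-1.0)
   = 2.0 + 5.3 + 1.35 − 1 = 7.65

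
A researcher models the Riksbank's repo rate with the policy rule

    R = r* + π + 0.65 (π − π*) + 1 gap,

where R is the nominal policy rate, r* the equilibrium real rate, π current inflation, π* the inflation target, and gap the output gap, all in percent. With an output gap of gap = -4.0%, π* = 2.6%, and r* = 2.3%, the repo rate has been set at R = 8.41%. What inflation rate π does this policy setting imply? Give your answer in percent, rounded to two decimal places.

Collecting π: R = r* + (1 + 0.65) π − 0.65 π* + 1 gap
1.65 π = 8.41 − 2.3 + 0.65 × 2.6 − 1 × (-4.0) = 11.8
π = 11.8 / 1.65 = 7.15

7.15%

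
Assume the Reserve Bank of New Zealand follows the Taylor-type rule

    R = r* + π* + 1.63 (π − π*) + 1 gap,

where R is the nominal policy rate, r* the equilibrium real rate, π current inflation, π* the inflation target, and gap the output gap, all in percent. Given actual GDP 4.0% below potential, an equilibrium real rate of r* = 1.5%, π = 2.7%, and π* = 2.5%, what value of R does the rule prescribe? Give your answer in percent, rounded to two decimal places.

0.33%

Output 4.0% below potential → gap = -4.0.
R = 1.5 + 2.5 + 1.63 × (2.7 − 2.5) + 1 × (-4.0)
   = 1.5 + 2.5 + 0.326 − 4 = 0.33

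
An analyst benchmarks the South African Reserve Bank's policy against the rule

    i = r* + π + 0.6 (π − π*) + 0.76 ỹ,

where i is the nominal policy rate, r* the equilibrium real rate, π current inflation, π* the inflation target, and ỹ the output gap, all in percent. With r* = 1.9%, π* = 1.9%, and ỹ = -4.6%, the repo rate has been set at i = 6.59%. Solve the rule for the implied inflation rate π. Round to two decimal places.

5.83%

Collecting π: i = r* + (1 + 0.6) π − 0.6 π* + 0.76 ỹ
1.6 π = 6.59 − 1.9 + 0.6 × 1.9 − 0.76 × (-4.6) = 9.326
π = 9.326 / 1.6 = 5.83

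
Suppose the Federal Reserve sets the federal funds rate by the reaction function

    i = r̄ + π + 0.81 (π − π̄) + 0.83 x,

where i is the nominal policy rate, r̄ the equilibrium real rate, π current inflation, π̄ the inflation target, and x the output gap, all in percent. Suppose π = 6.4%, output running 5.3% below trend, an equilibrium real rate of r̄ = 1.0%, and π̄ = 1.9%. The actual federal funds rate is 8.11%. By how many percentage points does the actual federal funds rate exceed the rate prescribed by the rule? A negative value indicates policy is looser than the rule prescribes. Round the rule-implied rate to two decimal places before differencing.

Output 5.3% below potential → x = -5.3.
i = 1.0 + 6.4 + 0.81 × (6.4 − 1.9) + 0.83 × (-5.3)
   = 1.0 + 6.4 + 3.645 − 4.399 = 6.65
Deviation = 8.11 − 6.65 = 1.46 pp.

1.46 pp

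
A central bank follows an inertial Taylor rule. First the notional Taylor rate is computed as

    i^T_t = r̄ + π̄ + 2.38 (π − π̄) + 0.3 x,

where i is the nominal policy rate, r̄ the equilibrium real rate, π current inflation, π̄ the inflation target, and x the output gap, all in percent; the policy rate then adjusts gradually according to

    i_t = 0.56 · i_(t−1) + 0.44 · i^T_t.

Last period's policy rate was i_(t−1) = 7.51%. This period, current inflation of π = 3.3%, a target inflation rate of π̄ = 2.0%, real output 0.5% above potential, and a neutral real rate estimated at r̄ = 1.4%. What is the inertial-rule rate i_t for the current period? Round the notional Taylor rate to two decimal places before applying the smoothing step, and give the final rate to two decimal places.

7.13%

Output 0.5% above potential → x = 0.5.
i^T_t = 1.4 + 2.0 + 2.38 × (3.3 − 2.0) + 0.3 × 0.5
   = 1.4 + 2 + 3.094 + 0.15 = 6.64
i_t = 0.56 × 7.51 + 0.44 × 6.64 = 4.2056 + 2.9216 = 7.13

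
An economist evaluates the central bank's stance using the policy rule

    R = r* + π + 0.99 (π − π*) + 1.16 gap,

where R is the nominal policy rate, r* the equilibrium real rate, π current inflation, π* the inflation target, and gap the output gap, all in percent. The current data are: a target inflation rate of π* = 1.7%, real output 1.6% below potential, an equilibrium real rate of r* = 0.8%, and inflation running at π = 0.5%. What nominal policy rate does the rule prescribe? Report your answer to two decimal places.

Output 1.6% below potential → gap = -1.6.
R = 0.8 + 0.5 + 0.99 × (0.5 − 1.7) + 1.16 × (-1.6)
   = 0.8 + 0.5 − 1.188 − 1.856 = -1.74

-1.74%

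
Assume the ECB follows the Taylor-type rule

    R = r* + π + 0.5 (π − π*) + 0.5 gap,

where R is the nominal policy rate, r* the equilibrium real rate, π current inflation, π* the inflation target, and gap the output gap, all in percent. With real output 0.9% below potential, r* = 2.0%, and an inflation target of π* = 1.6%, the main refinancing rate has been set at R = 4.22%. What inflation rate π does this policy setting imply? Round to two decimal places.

Output 0.9% below potential → gap = -0.9.
Collecting π: R = r* + (1 + 0.5) π − 0.5 π* + 0.5 gap
1.5 π = 4.22 − 2.0 + 0.5 × 1.6 − 0.5 × (-0.9) = 3.47
π = 3.47 / 1.5 = 2.31

2.31%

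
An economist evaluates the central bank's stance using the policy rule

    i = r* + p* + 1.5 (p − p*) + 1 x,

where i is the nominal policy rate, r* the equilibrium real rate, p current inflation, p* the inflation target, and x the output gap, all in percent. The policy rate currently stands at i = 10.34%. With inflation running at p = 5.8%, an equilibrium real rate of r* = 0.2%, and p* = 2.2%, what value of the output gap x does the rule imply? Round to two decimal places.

2.54%

1 x = 10.34 − 0.2 − 2.2 − 1.5 × (5.8 − 2.2) = 2.54
x = 2.54 / 1 = 2.54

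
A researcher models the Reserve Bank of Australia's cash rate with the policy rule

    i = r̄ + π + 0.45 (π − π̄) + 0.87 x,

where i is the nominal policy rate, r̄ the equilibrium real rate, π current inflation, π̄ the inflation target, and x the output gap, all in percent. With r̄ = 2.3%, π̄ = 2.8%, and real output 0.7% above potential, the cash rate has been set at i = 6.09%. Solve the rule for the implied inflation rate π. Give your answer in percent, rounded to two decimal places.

Output 0.7% above potential → x = 0.7.
Collecting π: i = r̄ + (1 + 0.45) π − 0.45 π̄ + 0.87 x
1.45 π = 6.09 − 2.3 + 0.45 × 2.8 − 0.87 × 0.7 = 4.441
π = 4.441 / 1.45 = 3.06

3.06%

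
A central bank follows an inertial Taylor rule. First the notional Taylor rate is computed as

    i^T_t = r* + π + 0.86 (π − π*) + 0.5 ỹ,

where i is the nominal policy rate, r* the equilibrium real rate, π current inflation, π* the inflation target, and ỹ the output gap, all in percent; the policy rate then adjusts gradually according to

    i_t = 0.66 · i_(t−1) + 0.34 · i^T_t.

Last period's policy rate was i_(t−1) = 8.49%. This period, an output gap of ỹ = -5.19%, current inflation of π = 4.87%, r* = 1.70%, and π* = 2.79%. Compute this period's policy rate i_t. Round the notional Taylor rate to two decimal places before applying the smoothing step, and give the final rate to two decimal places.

7.56%

i^T_t = 1.70 + 4.87 + 0.86 × (4.87 − 2.79) + 0.5 × (-5.19)
   = 1.70 + 4.87 + 1.7888 − 2.595 = 5.76
i_t = 0.66 × 8.49 + 0.34 × 5.76 = 5.6034 + 1.9584 = 7.56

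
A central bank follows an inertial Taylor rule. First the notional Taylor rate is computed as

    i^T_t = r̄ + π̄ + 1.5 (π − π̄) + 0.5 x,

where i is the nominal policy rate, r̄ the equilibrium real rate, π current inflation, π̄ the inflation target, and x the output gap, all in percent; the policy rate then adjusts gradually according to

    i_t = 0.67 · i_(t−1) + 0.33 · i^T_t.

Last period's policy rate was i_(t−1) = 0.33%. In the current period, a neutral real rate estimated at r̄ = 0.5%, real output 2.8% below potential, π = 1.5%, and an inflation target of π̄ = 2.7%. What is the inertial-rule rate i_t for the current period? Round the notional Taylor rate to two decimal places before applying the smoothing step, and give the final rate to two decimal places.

0.22%

Output 2.8% below potential → x = -2.8.
i^T_t = 0.5 + 2.7 + 1.5 × (1.5 − 2.7) + 0.5 × (-2.8)
   = 0.5 + 2.7 − 1.8 − 1.4 = 0.00
i_t = 0.67 × 0.33 + 0.33 × 0.00 = 0.2211 + 0 = 0.22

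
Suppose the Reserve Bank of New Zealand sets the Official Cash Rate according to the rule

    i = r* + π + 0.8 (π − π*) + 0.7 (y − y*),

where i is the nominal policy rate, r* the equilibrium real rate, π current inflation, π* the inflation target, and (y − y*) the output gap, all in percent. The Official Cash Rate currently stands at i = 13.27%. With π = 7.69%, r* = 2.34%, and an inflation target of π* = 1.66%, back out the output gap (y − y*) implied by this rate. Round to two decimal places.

-2.26%

0.7 (y − y*) = 13.27 − 2.34 − 7.69 − 0.8 × (7.69 − 1.66) = -1.584
(y − y*) = -1.584 / 0.7 = -2.26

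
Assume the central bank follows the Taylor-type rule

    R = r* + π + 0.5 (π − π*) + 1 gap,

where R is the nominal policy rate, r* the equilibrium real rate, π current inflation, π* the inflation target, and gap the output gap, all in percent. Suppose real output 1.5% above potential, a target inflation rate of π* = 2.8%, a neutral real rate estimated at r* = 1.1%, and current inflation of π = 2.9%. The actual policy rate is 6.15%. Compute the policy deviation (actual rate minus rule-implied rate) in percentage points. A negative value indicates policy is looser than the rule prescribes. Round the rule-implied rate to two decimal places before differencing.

0.60 pp

Output 1.5% above potential → gap = 1.5.
R = 1.1 + 2.9 + 0.5 × (2.9 − 2.8) + 1 × 1.5
   = 1.1 + 2.9 + 0.05 + 1.5 = 5.55
Deviation = 6.15 − 5.55 = 0.60 pp.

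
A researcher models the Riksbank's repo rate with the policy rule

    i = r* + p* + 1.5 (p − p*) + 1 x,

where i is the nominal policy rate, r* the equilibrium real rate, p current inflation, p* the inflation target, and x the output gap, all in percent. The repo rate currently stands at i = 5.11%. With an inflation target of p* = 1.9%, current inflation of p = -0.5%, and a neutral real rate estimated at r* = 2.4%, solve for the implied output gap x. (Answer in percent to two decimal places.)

1 x = 5.11 − 2.4 − 1.9 − 1.5 × ((-0.5) − 1.9) = 4.41
x = 4.41 / 1 = 4.41

4.41%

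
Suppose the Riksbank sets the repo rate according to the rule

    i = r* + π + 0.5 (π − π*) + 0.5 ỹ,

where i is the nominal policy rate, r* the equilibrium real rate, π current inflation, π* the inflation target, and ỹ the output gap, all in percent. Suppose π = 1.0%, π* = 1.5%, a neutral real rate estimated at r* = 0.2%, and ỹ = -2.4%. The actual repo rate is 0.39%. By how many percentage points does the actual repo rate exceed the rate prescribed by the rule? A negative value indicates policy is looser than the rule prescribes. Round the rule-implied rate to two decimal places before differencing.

0.64 pp

i = 0.2 + 1.0 + 0.5 × (1.0 − 1.5) + 0.5 × (-2.4)
   = 0.2 + 1 − 0.25 − 1.2 = -0.25
Deviation = 0.39 − (-0.25) = 0.64 pp.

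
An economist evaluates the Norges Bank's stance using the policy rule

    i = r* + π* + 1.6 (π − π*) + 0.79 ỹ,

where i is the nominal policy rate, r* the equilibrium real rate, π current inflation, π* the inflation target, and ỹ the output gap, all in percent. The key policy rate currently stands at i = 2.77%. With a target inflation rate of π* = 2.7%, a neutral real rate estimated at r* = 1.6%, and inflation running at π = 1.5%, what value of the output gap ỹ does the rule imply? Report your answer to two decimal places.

0.49%

0.79 ỹ = 2.77 − 1.6 − 2.7 − 1.6 × (1.5 − 2.7) = 0.39
ỹ = 0.39 / 0.79 = 0.49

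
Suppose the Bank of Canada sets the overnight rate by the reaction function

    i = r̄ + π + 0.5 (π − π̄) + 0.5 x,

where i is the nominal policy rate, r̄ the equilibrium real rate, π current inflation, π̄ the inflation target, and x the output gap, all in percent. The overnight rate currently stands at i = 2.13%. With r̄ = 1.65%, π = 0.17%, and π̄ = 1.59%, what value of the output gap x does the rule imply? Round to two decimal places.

2.04%

0.5 x = 2.13 − 1.65 − 0.17 − 0.5 × (0.17 − 1.59) = 1.02
x = 1.02 / 0.5 = 2.04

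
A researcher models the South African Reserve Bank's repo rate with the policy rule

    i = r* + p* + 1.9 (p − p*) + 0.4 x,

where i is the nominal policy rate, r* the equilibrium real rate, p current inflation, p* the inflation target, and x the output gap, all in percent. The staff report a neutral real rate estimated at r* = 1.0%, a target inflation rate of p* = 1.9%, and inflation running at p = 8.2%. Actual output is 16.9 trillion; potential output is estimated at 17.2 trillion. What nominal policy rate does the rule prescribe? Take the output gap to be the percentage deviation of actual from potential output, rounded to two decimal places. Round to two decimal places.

14.17%

Output gap = 100 × (16.9 − 17.2) / 17.2 = -1.74%.
i = 1.00 + 1.90 + 1.9 × (8.20 − 1.90) + 0.4 × (-1.74)
   = 1.00 + 1.9 + 11.97 − 0.696 = 14.17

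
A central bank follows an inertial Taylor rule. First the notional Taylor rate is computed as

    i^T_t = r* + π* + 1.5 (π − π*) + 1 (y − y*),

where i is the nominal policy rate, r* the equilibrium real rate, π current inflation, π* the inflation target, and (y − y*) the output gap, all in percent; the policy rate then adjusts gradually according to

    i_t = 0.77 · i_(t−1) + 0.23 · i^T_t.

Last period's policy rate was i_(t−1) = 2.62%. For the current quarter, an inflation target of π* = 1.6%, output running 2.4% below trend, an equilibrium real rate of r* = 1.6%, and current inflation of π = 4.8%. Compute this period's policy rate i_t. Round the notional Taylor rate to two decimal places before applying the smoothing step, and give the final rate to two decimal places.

3.31%

Output 2.4% below potential → (y − y*) = -2.4.
i^T_t = 1.6 + 1.6 + 1.5 × (4.8 − 1.6) + 1 × (-2.4)
   = 1.6 + 1.6 + 4.8 − 2.4 = 5.60
i_t = 0.77 × 2.62 + 0.23 × 5.60 = 2.0174 + 1.288 = 3.31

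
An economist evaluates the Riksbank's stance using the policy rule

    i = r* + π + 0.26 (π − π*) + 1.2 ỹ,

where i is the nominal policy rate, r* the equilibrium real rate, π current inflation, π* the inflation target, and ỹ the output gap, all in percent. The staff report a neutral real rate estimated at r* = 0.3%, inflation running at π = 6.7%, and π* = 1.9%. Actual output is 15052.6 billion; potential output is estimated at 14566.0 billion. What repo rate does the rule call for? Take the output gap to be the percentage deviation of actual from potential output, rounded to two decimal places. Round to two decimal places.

12.26%

Output gap = 100 × (15052.6 − 14566.0) / 14566.0 = 3.34%.
i = 0.30 + 6.70 + 0.26 × (6.70 − 1.90) + 1.2 × 3.34
   = 0.30 + 6.7 + 1.248 + 4.008 = 12.26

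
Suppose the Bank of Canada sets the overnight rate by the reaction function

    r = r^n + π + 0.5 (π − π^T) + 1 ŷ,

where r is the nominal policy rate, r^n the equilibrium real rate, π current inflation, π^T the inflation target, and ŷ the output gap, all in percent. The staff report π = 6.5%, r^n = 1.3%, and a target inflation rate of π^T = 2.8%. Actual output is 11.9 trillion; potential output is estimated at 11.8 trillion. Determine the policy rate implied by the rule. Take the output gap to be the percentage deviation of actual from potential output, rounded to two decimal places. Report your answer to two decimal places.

10.50%

Output gap = 100 × (11.9 − 11.8) / 11.8 = 0.85%.
r = 1.30 + 6.50 + 0.5 × (6.50 − 2.80) + 1 × 0.85
   = 1.30 + 6.5 + 1.85 + 0.85 = 10.50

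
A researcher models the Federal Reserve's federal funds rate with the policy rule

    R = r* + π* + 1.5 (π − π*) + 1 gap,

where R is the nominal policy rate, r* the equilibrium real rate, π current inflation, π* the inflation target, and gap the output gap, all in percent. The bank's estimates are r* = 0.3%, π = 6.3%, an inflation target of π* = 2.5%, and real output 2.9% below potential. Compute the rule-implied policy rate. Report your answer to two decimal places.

Output 2.9% below potential → gap = -2.9.
R = 0.3 + 2.5 + 1.5 × (6.3 − 2.5) + 1 × (-2.9)
   = 0.3 + 2.5 + 5.7 − 2.9 = 5.60

5.60%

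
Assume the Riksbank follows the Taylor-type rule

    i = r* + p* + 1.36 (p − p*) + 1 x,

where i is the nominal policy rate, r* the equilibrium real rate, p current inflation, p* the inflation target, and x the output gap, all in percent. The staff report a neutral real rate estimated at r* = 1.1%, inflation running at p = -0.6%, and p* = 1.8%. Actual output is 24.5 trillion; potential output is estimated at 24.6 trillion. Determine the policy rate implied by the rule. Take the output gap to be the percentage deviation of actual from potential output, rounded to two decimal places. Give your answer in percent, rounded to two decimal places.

Output gap = 100 × (24.5 − 24.6) / 24.6 = -0.41%.
i = 1.10 + 1.80 + 1.36 × (-0.60 − 1.80) + 1 × (-0.41)
   = 1.10 + 1.8 − 3.264 − 0.41 = -0.77

-0.77%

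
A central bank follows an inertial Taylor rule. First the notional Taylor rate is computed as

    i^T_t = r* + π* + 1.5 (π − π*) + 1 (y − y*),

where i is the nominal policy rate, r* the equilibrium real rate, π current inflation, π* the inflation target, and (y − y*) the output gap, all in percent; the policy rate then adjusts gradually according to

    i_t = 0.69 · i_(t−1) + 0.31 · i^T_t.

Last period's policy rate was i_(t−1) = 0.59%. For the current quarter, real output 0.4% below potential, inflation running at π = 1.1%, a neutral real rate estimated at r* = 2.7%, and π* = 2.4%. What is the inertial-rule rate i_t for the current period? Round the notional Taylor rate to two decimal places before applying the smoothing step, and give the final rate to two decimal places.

Output 0.4% below potential → (y − y*) = -0.4.
i^T_t = 2.7 + 2.4 + 1.5 × (1.1 − 2.4) + 1 × (-0.4)
   = 2.7 + 2.4 − 1.95 − 0.4 = 2.75
i_t = 0.69 × 0.59 + 0.31 × 2.75 = 0.4071 + 0.8525 = 1.26

1.26%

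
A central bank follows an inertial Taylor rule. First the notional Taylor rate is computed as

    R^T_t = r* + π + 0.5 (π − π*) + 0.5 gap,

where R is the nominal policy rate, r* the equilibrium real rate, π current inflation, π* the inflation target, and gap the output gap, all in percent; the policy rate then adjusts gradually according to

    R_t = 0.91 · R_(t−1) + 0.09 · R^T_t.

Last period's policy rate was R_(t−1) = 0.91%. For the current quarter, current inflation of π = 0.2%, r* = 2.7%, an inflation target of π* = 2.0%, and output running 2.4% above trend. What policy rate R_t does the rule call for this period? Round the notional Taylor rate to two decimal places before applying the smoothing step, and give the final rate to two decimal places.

Output 2.4% above potential → gap = 2.4.
R^T_t = 2.7 + 0.2 + 0.5 × (0.2 − 2.0) + 0.5 × 2.4
   = 2.7 + 0.2 − 0.9 + 1.2 = 3.20
R_t = 0.91 × 0.91 + 0.09 × 3.20 = 0.8281 + 0.288 = 1.12

1.12%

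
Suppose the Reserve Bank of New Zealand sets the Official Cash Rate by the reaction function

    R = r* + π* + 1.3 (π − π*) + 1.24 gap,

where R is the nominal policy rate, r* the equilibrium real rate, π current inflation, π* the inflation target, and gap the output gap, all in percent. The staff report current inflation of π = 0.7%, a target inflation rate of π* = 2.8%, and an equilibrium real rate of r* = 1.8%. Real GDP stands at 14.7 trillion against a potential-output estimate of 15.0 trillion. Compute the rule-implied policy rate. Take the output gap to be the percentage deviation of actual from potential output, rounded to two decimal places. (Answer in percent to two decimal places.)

Output gap = 100 × (14.7 − 15.0) / 15.0 = -2.00%.
R = 1.80 + 2.80 + 1.3 × (0.70 − 2.80) + 1.24 × (-2.00)
   = 1.80 + 2.8 − 2.73 − 2.48 = -0.61

-0.61%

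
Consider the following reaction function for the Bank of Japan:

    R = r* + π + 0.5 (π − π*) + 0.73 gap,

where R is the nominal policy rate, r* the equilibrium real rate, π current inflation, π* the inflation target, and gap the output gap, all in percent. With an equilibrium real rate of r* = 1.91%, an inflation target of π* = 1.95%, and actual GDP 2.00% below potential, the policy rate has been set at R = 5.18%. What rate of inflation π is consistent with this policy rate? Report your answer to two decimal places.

Output 2.00% below potential → gap = -2.00.
Collecting π: R = r* + (1 + 0.5) π − 0.5 π* + 0.73 gap
1.5 π = 5.18 − 1.91 + 0.5 × 1.95 − 0.73 × (-2.00) = 5.705
π = 5.705 / 1.5 = 3.80

3.80%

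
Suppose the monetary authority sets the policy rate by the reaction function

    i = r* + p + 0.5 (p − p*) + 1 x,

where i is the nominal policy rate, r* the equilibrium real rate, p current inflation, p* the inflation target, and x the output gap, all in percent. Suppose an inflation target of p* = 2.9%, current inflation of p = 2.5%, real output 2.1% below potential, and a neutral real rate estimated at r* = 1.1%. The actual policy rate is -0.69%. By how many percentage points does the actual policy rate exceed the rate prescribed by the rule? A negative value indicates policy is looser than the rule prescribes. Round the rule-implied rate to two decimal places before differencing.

Output 2.1% below potential → x = -2.1.
i = 1.1 + 2.5 + 0.5 × (2.5 − 2.9) + 1 × (-2.1)
   = 1.1 + 2.5 − 0.2 − 2.1 = 1.30
Deviation = -0.69 − 1.30 = -1.99 pp.

-1.99 pp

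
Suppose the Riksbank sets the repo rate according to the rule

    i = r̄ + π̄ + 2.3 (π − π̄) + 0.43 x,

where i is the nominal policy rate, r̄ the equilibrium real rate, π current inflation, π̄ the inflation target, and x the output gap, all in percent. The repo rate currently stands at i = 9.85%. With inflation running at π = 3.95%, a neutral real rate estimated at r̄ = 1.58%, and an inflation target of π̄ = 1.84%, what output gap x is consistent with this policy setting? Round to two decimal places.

3.67%

0.43 x = 9.85 − 1.58 − 1.84 − 2.3 × (3.95 − 1.84) = 1.577
x = 1.577 / 0.43 = 3.67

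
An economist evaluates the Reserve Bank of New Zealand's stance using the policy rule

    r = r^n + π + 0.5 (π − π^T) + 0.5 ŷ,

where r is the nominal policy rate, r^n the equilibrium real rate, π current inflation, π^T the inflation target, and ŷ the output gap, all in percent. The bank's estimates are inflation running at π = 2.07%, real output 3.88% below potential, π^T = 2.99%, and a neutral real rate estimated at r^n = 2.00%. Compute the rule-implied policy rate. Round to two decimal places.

Output 3.88% below potential → ŷ = -3.88.
r = 2.00 + 2.07 + 0.5 × (2.07 − 2.99) + 0.5 × (-3.88)
   = 2.00 + 2.07 − 0.46 − 1.94 = 1.67

1.67%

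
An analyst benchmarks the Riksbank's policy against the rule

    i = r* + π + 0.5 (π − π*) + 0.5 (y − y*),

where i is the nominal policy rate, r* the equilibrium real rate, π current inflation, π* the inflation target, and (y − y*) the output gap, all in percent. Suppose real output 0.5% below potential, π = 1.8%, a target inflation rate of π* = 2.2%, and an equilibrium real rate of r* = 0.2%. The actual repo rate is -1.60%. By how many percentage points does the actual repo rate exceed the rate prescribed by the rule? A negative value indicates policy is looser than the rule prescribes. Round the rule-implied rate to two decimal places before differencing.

Output 0.5% below potential → (y − y*) = -0.5.
i = 0.2 + 1.8 + 0.5 × (1.8 − 2.2) + 0.5 × (-0.5)
   = 0.2 + 1.8 − 0.2 − 0.25 = 1.55
Deviation = -1.60 − 1.55 = -3.15 pp.

-3.15 pp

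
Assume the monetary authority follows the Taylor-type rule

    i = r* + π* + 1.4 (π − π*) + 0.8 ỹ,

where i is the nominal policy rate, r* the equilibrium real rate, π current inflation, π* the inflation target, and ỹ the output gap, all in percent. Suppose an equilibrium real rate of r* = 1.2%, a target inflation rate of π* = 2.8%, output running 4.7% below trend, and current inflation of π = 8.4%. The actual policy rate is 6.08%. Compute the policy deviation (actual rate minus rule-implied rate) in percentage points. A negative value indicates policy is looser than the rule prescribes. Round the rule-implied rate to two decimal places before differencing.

Output 4.7% below potential → ỹ = -4.7.
i = 1.2 + 2.8 + 1.4 × (8.4 − 2.8) + 0.8 × (-4.7)
   = 1.2 + 2.8 + 7.84 − 3.76 = 8.08
Deviation = 6.08 − 8.08 = -2.00 pp.

-2.00 pp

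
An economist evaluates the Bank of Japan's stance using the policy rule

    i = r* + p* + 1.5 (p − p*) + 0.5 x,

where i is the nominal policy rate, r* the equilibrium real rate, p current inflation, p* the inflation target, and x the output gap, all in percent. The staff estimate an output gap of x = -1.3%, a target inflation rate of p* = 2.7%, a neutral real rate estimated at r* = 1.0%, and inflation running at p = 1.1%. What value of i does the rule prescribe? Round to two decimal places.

0.65%

i = 1.0 + 2.7 + 1.5 × (1.1 − 2.7) + 0.5 × (-1.3)
   = 1.0 + 2.7 − 2.4 − 0.65 = 0.65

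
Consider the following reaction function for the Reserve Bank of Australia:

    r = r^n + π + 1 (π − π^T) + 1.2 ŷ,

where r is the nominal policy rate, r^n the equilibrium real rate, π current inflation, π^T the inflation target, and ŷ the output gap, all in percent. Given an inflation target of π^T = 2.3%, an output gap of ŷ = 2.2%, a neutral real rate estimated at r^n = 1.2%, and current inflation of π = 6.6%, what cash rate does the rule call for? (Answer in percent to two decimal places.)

14.74%

r = 1.2 + 6.6 + 1 × (6.6 − 2.3) + 1.2 × 2.2
   = 1.2 + 6.6 + 4.3 + 2.64 = 14.74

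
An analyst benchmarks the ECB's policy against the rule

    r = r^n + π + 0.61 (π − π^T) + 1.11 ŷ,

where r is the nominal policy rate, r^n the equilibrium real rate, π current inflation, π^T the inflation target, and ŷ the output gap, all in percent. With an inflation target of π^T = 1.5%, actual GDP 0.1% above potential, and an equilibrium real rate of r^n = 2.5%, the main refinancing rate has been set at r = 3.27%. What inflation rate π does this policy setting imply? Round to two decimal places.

Output 0.1% above potential → ŷ = 0.1.
Collecting π: r = r^n + (1 + 0.61) π − 0.61 π^T + 1.11 ŷ
1.61 π = 3.27 − 2.5 + 0.61 × 1.5 − 1.11 × 0.1 = 1.574
π = 1.574 / 1.61 = 0.98

0.98%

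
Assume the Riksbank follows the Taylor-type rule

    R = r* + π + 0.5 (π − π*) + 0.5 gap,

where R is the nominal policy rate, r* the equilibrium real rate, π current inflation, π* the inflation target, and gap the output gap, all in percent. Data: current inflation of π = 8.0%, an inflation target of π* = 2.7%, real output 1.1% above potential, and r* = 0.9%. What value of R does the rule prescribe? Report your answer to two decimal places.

12.10%

Output 1.1% above potential → gap = 1.1.
R = 0.9 + 8.0 + 0.5 × (8.0 − 2.7) + 0.5 × 1.1
   = 0.9 + 8 + 2.65 + 0.55 = 12.10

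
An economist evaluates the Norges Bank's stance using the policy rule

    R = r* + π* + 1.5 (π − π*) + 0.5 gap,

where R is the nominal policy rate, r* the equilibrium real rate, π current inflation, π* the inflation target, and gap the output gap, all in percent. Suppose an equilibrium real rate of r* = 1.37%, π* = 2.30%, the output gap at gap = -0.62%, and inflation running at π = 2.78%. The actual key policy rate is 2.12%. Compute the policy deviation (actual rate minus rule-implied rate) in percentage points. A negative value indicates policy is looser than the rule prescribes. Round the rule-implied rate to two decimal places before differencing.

-1.96 pp

R = 1.37 + 2.30 + 1.5 × (2.78 − 2.30) + 0.5 × (-0.62)
   = 1.37 + 2.3 + 0.72 − 0.31 = 4.08
Deviation = 2.12 − 4.08 = -1.96 pp.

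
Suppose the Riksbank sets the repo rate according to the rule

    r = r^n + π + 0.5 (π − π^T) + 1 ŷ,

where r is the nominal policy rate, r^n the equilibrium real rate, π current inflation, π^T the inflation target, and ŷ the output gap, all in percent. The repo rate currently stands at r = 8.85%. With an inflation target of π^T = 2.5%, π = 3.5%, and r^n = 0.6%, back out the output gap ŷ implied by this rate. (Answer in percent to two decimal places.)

4.25%

1 ŷ = 8.85 − 0.6 − 3.5 − 0.5 × (3.5 − 2.5) = 4.25
ŷ = 4.25 / 1 = 4.25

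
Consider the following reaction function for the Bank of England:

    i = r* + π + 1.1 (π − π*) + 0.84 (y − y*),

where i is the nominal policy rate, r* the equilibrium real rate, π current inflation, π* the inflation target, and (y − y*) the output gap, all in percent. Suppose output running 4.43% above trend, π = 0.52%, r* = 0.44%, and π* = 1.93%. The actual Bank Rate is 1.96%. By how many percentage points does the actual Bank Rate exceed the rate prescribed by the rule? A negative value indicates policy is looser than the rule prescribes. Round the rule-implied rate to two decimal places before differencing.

-1.17 pp

Output 4.43% above potential → (y − y*) = 4.43.
i = 0.44 + 0.52 + 1.1 × (0.52 − 1.93) + 0.84 × 4.43
   = 0.44 + 0.52 − 1.551 + 3.7212 = 3.13
Deviation = 1.96 − 3.13 = -1.17 pp.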